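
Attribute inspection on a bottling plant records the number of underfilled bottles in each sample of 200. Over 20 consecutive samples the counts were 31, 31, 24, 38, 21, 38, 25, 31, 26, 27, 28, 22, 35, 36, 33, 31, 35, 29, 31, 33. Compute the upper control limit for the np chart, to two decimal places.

45.45

p̄ = Σdᵢ / (k·n) = 605 / (20 × 200) = 0.15125
UCL = np̄ + 3·√(np̄(1−p̄)) = 30.2500 + 3 × √(30.2500×0.84875) = 30.2500 + 3 × 5.0670 = 45.4511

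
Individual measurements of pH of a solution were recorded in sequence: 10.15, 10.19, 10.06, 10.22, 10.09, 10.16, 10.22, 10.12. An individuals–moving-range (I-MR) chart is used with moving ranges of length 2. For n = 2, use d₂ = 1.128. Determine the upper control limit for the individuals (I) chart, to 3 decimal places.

10.413

X̄ = (10.15 + 10.19 + 10.06 + 10.22 + 10.09 + 10.16 + 10.22 + 10.12) / 8 = 10.1513
Moving ranges: 0.04, 0.13, 0.16, 0.13, 0.07, 0.06, 0.10; M̄R̄ = 0.6900 / 7 = 0.0986
UCL = X̄ + 3·M̄R̄/d₂ = 10.1513 + 3 × 0.0986 / 1.128 = 10.4134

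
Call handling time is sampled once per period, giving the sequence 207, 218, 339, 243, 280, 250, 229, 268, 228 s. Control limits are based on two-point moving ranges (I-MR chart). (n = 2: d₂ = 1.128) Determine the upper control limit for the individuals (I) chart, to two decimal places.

382.65

X̄ = (207 + 218 + 339 + 243 + 280 + 250 + 229 + 268 + 228) / 9 = 251.3333
Moving ranges: 11, 121, 96, 37, 30, 21, 39, 40; M̄R̄ = 395.0000 / 8 = 49.3750
UCL = X̄ + 3·M̄R̄/d₂ = 251.3333 + 3 × 49.3750 / 1.128 = 382.6498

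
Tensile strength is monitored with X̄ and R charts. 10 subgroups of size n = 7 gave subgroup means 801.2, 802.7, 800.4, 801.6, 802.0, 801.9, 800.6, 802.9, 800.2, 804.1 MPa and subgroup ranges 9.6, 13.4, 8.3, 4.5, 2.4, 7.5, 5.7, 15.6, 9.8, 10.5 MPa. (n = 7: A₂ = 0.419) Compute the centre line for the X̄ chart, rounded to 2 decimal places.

X̄̄ = (801.2 + 802.7 + 800.4 + 801.6 + 802.0 + 801.9 + 800.6 + 802.9 + 800.2 + 804.1) / 10 = 8017.6000 / 10 = 801.7600
CL = X̄̄ = 801.7600

801.76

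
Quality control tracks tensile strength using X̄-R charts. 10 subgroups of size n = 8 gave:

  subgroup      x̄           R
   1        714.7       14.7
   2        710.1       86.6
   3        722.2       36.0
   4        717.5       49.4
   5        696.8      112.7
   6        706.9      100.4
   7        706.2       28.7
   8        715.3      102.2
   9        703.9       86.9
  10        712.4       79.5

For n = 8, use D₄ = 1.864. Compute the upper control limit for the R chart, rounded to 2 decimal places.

129.94

R̄ = (14.7 + 86.6 + 36.0 + 49.4 + 112.7 + 100.4 + 28.7 + 102.2 + 86.9 + 79.5) / 10 = 697.1000 / 10 = 69.7100
UCL_R = D₄·R̄ = 1.864 × 69.7100 = 129.9394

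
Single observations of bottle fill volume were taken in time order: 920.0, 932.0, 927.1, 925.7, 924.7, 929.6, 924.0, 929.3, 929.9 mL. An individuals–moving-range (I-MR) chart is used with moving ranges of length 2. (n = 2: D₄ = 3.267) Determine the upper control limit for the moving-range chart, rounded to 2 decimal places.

14.58

Moving ranges: 12.0, 4.9, 1.4, 1.0, 4.9, 5.6, 5.3, 0.6; M̄R̄ = 35.7000 / 8 = 4.4625
UCL_MR = D₄·M̄R̄ = 3.267 × 4.4625 = 14.5790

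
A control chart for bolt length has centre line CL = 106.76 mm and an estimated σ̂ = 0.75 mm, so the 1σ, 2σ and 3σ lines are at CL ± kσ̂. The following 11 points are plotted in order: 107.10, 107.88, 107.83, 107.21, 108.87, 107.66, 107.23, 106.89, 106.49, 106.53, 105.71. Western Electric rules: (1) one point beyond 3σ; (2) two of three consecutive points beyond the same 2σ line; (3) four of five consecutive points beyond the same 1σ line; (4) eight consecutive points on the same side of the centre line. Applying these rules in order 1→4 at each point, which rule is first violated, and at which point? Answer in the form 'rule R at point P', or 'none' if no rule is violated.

rule 3 at point 6

Zone of each point (C = within 1σ̂, B = 1σ̂–2σ̂, A = 2σ̂–3σ̂, * = beyond 3σ̂; sign = side of CL): 1:+C, 2:+B, 3:+B, 4:+C, 5:+A, 6:+B, 7:+C, 8:+C, 9:-C, 10:-C, 11:-B
Rule 3 (four of five consecutive points beyond the same 1σ limit) is satisfied at point 6.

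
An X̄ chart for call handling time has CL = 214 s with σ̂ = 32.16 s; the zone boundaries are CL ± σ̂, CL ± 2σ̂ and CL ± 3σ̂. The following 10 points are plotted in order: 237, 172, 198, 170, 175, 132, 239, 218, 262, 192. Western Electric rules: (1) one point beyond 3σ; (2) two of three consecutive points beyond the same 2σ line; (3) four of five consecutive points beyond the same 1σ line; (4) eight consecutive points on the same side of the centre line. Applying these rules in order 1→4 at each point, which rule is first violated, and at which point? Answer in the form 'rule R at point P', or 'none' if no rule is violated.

rule 3 at point 6

Zone of each point (C = within 1σ̂, B = 1σ̂–2σ̂, A = 2σ̂–3σ̂, * = beyond 3σ̂; sign = side of CL): 1:+C, 2:-B, 3:-C, 4:-B, 5:-B, 6:-A, 7:+C, 8:+C, 9:+B, 10:-C
Rule 3 (four of five consecutive points beyond the same 1σ limit) is satisfied at point 6.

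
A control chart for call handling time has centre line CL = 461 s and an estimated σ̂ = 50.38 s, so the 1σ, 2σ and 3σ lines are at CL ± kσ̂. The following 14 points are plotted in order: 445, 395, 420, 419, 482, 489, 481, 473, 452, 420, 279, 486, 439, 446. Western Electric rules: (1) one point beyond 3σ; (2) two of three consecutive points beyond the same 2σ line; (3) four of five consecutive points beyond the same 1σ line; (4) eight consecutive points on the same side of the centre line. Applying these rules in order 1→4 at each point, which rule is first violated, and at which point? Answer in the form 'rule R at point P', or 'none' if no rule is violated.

Zone of each point (C = within 1σ̂, B = 1σ̂–2σ̂, A = 2σ̂–3σ̂, * = beyond 3σ̂; sign = side of CL): 1:-C, 2:-B, 3:-C, 4:-C, 5:+C, 6:+C, 7:+C, 8:+C, 9:-C, 10:-C, 11:-*, 12:+C, 13:-C, 14:-C
Rule 1 (one point beyond the 3σ limits) is satisfied at point 11.

rule 1 at point 11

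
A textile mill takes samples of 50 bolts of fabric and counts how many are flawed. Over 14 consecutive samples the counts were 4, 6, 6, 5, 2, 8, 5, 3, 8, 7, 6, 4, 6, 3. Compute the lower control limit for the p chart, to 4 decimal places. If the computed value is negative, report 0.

p̄ = Σdᵢ / (k·n) = 73 / (14 × 50) = 0.10429
LCL = p̄ − 3·√(p̄(1−p̄)/n) = 0.10429 − 3 × 0.04322 = -0.02538 → 0 (negative, so LCL = 0)

0.0000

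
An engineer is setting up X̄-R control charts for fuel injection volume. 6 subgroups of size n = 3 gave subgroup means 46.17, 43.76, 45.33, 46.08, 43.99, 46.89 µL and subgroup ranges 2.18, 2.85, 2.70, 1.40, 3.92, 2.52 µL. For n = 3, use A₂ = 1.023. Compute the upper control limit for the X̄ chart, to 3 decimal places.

48.025

X̄̄ = (46.17 + 43.76 + 45.33 + 46.08 + 43.99 + 46.89) / 6 = 272.2200 / 6 = 45.3700
R̄ = (2.18 + 2.85 + 2.70 + 1.40 + 3.92 + 2.52) / 6 = 15.5700 / 6 = 2.5950
UCL = X̄̄ + A₂·R̄ = 45.3700 + 1.023 × 2.5950 = 48.0247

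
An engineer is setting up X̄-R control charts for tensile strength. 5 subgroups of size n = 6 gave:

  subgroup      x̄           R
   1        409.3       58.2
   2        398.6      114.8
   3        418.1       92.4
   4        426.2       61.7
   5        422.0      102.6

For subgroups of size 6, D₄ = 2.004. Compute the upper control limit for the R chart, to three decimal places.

R̄ = (58.2 + 114.8 + 92.4 + 61.7 + 102.6) / 5 = 429.7000 / 5 = 85.9400
UCL_R = D₄·R̄ = 2.004 × 85.9400 = 172.2238

172.224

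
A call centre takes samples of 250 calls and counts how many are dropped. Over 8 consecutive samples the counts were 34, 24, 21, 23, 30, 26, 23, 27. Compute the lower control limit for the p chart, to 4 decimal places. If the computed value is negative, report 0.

p̄ = Σdᵢ / (k·n) = 208 / (8 × 250) = 0.10400
LCL = p̄ − 3·√(p̄(1−p̄)/n) = 0.10400 − 3 × 0.01931 = 0.04608

0.0461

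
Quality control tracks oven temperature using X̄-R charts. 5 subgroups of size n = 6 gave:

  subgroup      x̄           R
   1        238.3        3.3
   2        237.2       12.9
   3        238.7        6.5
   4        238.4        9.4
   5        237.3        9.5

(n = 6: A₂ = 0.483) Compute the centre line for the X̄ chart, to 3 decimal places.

X̄̄ = (238.3 + 237.2 + 238.7 + 238.4 + 237.3) / 5 = 1189.9000 / 5 = 237.9800
CL = X̄̄ = 237.9800

237.980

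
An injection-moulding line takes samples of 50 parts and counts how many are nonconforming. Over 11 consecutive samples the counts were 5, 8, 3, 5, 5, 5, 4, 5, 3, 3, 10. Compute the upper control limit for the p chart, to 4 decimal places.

p̄ = Σdᵢ / (k·n) = 56 / (11 × 50) = 0.10182
UCL = p̄ + 3·√(p̄(1−p̄)/n) = 0.10182 + 3 × √(0.10182×0.89818/50) = 0.10182 + 3 × 0.04277 = 0.23012

0.2301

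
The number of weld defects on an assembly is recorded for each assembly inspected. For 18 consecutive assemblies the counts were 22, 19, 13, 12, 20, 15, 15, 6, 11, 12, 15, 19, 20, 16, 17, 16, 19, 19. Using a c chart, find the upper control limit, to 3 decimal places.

27.847

c̄ = (22 + 19 + 13 + 12 + 20 + 15 + 15 + 6 + 11 + 12 + 15 + 19 + 20 + 16 + 17 + 16 + 19 + 19) / 18 = 286 / 18 = 15.8889
UCL = c̄ + 3√c̄ = 15.8889 + 3 × √15.8889 = 15.8889 + 3 × 3.9861 = 27.8471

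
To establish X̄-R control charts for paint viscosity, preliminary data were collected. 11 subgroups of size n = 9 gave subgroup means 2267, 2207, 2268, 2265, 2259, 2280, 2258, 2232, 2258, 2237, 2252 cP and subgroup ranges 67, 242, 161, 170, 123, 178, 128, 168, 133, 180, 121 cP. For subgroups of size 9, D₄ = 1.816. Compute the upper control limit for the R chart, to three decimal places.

275.867

R̄ = (67 + 242 + 161 + 170 + 123 + 178 + 128 + 168 + 133 + 180 + 121) / 11 = 1671.0000 / 11 = 151.9091
UCL_R = D₄·R̄ = 1.816 × 151.9091 = 275.8669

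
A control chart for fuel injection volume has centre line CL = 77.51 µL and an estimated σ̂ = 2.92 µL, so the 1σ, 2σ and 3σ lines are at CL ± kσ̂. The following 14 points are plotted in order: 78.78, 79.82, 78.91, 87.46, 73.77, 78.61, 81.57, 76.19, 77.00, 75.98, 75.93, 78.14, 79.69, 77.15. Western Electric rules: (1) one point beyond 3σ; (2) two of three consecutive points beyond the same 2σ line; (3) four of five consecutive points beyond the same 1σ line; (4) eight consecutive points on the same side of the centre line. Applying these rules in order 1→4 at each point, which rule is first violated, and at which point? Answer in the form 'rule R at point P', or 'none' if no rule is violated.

rule 1 at point 4

Zone of each point (C = within 1σ̂, B = 1σ̂–2σ̂, A = 2σ̂–3σ̂, * = beyond 3σ̂; sign = side of CL): 1:+C, 2:+C, 3:+C, 4:+*, 5:-B, 6:+C, 7:+B, 8:-C, 9:-C, 10:-C, 11:-C, 12:+C, 13:+C, 14:-C
Rule 1 (one point beyond the 3σ limits) is satisfied at point 4.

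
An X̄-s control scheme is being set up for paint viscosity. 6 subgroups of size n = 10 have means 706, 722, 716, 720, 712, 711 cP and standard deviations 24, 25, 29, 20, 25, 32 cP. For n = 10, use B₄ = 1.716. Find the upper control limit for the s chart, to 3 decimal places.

s̄ = (24 + 25 + 29 + 20 + 25 + 32) / 6 = 25.8333
UCL_s = B₄·s̄ = 1.716 × 25.8333 = 44.3300

44.330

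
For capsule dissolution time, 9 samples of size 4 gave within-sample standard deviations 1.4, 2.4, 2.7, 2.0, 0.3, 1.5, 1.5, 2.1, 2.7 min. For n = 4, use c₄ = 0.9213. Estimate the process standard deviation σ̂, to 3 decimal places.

2.002

s̄ = (1.4 + 2.4 + 2.7 + 2.0 + 0.3 + 1.5 + 1.5 + 2.1 + 2.7) / 9 = 1.8444
σ̂ = s̄ / c₄ = 1.8444 / 0.9213 = 2.0020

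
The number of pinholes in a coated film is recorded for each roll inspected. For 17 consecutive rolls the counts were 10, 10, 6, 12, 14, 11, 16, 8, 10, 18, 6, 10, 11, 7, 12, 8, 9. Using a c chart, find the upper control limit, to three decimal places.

c̄ = (10 + 10 + 6 + 12 + 14 + 11 + 16 + 8 + 10 + 18 + 6 + 10 + 11 + 7 + 12 + 8 + 9) / 17 = 178 / 17 = 10.4706
UCL = c̄ + 3√c̄ = 10.4706 + 3 × √10.4706 = 10.4706 + 3 × 3.2358 = 20.1781

20.178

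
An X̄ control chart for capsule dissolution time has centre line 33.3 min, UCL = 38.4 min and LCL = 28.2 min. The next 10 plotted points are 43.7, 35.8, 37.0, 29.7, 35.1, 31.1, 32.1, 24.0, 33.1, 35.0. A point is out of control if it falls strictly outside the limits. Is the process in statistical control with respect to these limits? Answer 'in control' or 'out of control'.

out of control

Compare each point to [28.2, 38.4]: sample 1 = 43.7 > UCL; sample 8 = 24.0 < LCL.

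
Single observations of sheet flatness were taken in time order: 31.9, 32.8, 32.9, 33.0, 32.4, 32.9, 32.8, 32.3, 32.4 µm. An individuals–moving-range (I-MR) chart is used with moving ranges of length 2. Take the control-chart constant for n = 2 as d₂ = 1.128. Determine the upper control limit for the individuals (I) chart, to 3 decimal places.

X̄ = (31.9 + 32.8 + 32.9 + 33.0 + 32.4 + 32.9 + 32.8 + 32.3 + 32.4) / 9 = 32.6000
Moving ranges: 0.9, 0.1, 0.1, 0.6, 0.5, 0.1, 0.5, 0.1; M̄R̄ = 2.9000 / 8 = 0.3625
UCL = X̄ + 3·M̄R̄/d₂ = 32.6000 + 3 × 0.3625 / 1.128 = 33.5641

33.564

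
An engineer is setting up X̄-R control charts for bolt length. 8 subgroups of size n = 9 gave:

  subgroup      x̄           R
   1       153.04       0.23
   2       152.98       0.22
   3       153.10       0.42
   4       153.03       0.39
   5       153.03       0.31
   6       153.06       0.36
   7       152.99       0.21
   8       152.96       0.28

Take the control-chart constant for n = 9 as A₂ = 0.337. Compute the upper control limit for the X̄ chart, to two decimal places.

153.13

X̄̄ = (153.04 + 152.98 + 153.10 + 153.03 + 153.03 + 153.06 + 152.99 + 152.96) / 8 = 1224.1900 / 8 = 153.0238
R̄ = (0.23 + 0.22 + 0.42 + 0.39 + 0.31 + 0.36 + 0.21 + 0.28) / 8 = 2.4200 / 8 = 0.3025
UCL = X̄̄ + A₂·R̄ = 153.0238 + 0.337 × 0.3025 = 153.1257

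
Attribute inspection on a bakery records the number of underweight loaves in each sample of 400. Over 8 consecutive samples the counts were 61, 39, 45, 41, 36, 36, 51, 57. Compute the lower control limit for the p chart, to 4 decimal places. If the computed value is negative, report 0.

0.0666

p̄ = Σdᵢ / (k·n) = 366 / (8 × 400) = 0.11438
LCL = p̄ − 3·√(p̄(1−p̄)/n) = 0.11438 − 3 × 0.01591 = 0.06664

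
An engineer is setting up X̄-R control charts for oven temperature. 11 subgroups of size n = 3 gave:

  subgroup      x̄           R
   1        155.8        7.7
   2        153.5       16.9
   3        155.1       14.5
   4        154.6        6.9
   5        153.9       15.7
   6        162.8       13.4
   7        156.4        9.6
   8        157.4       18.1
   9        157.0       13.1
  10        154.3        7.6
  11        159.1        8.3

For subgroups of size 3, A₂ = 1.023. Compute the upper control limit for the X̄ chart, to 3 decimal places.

X̄̄ = (155.8 + 153.5 + 155.1 + 154.6 + 153.9 + 162.8 + 156.4 + 157.4 + 157.0 + 154.3 + 159.1) / 11 = 1719.9000 / 11 = 156.3545
R̄ = (7.7 + 16.9 + 14.5 + 6.9 + 15.7 + 13.4 + 9.6 + 18.1 + 13.1 + 7.6 + 8.3) / 11 = 131.8000 / 11 = 11.9818
UCL = X̄̄ + A₂·R̄ = 156.3545 + 1.023 × 11.9818 = 168.6119

168.612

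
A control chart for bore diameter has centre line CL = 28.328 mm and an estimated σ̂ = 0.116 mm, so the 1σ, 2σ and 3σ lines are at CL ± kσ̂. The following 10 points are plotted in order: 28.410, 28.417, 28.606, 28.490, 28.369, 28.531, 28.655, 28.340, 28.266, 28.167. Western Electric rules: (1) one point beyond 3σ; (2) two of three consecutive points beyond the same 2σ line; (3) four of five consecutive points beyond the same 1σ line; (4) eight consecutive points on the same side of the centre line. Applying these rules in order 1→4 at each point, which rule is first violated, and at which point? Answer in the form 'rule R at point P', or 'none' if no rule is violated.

rule 3 at point 7

Zone of each point (C = within 1σ̂, B = 1σ̂–2σ̂, A = 2σ̂–3σ̂, * = beyond 3σ̂; sign = side of CL): 1:+C, 2:+C, 3:+A, 4:+B, 5:+C, 6:+B, 7:+A, 8:+C, 9:-C, 10:-B
Rule 3 (four of five consecutive points beyond the same 1σ limit) is satisfied at point 7.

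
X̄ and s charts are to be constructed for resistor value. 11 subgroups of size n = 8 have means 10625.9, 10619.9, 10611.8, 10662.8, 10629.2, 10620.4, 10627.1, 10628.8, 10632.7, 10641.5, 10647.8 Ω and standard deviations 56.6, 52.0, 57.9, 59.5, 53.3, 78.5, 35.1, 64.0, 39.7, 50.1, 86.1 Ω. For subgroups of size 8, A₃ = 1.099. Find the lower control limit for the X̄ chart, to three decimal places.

10568.405

X̄̄ = (10625.9 + 10619.9 + 10611.8 + 10662.8 + 10629.2 + 10620.4 + 10627.1 + 10628.8 + 10632.7 + 10641.5 + 10647.8) / 11 = 10631.6273
s̄ = (56.6 + 52.0 + 57.9 + 59.5 + 53.3 + 78.5 + 35.1 + 64.0 + 39.7 + 50.1 + 86.1) / 11 = 57.5273
LCL = X̄̄ − A₃·s̄ = 10631.6273 − 1.099 × 57.5273 = 10568.4048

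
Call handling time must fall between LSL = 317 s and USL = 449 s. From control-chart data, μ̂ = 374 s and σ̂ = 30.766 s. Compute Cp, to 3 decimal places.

0.715

Cp = (USL − LSL) / (6σ̂) = (449 − 317) / (6 × 30.766) = 132.0000 / 184.5960 = 0.7151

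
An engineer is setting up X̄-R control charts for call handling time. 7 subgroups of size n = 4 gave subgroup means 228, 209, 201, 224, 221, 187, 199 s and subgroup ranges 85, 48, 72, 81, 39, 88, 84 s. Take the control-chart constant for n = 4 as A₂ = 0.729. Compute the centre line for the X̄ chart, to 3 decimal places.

X̄̄ = (228 + 209 + 201 + 224 + 221 + 187 + 199) / 7 = 1469.0000 / 7 = 209.8571
CL = X̄̄ = 209.8571

209.857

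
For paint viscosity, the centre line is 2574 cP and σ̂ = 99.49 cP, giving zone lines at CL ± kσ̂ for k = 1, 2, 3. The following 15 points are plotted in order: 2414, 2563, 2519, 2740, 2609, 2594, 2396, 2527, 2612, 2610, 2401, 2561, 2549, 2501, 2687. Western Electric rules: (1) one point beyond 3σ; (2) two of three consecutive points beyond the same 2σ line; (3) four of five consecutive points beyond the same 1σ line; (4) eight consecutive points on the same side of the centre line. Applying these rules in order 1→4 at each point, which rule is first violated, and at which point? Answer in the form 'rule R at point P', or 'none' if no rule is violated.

none

Zone of each point (C = within 1σ̂, B = 1σ̂–2σ̂, A = 2σ̂–3σ̂, * = beyond 3σ̂; sign = side of CL): 1:-B, 2:-C, 3:-C, 4:+B, 5:+C, 6:+C, 7:-B, 8:-C, 9:+C, 10:+C, 11:-B, 12:-C, 13:-C, 14:-C, 15:+B
No rule fires across all 15 points.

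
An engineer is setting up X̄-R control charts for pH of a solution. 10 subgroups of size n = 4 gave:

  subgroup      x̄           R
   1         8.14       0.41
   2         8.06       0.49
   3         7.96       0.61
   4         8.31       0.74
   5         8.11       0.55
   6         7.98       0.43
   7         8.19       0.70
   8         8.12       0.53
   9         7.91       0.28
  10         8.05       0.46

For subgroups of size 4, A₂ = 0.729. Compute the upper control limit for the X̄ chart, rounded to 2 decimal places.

X̄̄ = (8.14 + 8.06 + 7.96 + 8.31 + 8.11 + 7.98 + 8.19 + 8.12 + 7.91 + 8.05) / 10 = 80.8300 / 10 = 8.0830
R̄ = (0.41 + 0.49 + 0.61 + 0.74 + 0.55 + 0.43 + 0.70 + 0.53 + 0.28 + 0.46) / 10 = 5.2000 / 10 = 0.5200
UCL = X̄̄ + A₂·R̄ = 8.0830 + 0.729 × 0.5200 = 8.4621

8.46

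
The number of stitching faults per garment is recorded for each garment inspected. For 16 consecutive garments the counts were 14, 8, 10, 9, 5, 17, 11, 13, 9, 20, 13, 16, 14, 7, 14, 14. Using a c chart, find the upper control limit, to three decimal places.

c̄ = (14 + 8 + 10 + 9 + 5 + 17 + 11 + 13 + 9 + 20 + 13 + 16 + 14 + 7 + 14 + 14) / 16 = 194 / 16 = 12.1250
UCL = c̄ + 3√c̄ = 12.1250 + 3 × √12.1250 = 12.1250 + 3 × 3.4821 = 22.5713

22.571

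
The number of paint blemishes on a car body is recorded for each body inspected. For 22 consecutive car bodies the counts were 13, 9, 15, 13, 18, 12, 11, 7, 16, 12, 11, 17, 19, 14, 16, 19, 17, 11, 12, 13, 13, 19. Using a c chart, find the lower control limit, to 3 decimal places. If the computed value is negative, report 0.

c̄ = (13 + 9 + 15 + 13 + 18 + 12 + 11 + 7 + 16 + 12 + 11 + 17 + 19 + 14 + 16 + 19 + 17 + 11 + 12 + 13 + 13 + 19) / 22 = 307 / 22 = 13.9545
LCL = c̄ − 3√c̄ = 13.9545 − 3 × 3.7356 = 2.7478

2.748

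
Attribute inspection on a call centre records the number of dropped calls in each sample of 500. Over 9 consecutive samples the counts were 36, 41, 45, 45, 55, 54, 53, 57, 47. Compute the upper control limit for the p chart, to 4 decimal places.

0.1358

p̄ = Σdᵢ / (k·n) = 433 / (9 × 500) = 0.09622
UCL = p̄ + 3·√(p̄(1−p̄)/n) = 0.09622 + 3 × √(0.09622×0.90378/500) = 0.09622 + 3 × 0.01319 = 0.13579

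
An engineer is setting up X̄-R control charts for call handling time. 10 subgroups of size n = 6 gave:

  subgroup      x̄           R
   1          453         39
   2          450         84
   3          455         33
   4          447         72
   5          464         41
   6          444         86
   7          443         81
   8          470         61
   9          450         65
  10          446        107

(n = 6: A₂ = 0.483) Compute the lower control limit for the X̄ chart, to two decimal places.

X̄̄ = (453 + 450 + 455 + 447 + 464 + 444 + 443 + 470 + 450 + 446) / 10 = 4522.0000 / 10 = 452.2000
R̄ = (39 + 84 + 33 + 72 + 41 + 86 + 81 + 61 + 65 + 107) / 10 = 669.0000 / 10 = 66.9000
LCL = X̄̄ − A₂·R̄ = 452.2000 − 0.483 × 66.9000 = 419.8873

419.89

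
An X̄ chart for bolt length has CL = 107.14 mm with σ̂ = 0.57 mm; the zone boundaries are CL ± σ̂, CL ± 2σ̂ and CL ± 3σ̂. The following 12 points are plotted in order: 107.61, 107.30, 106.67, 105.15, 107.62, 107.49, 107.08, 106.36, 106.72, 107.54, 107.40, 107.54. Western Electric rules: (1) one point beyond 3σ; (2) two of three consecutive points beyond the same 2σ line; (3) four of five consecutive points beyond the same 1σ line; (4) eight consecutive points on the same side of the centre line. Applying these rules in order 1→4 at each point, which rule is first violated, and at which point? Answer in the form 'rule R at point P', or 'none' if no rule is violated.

Zone of each point (C = within 1σ̂, B = 1σ̂–2σ̂, A = 2σ̂–3σ̂, * = beyond 3σ̂; sign = side of CL): 1:+C, 2:+C, 3:-C, 4:-*, 5:+C, 6:+C, 7:-C, 8:-B, 9:-C, 10:+C, 11:+C, 12:+C
Rule 1 (one point beyond the 3σ limits) is satisfied at point 4.

rule 1 at point 4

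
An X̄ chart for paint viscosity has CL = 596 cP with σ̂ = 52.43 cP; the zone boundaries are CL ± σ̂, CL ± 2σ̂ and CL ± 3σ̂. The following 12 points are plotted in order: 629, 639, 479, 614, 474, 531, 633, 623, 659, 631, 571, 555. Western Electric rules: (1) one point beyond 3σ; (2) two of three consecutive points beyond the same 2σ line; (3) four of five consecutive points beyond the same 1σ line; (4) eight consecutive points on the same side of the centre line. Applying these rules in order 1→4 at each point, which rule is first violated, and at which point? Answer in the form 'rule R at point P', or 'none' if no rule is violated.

Zone of each point (C = within 1σ̂, B = 1σ̂–2σ̂, A = 2σ̂–3σ̂, * = beyond 3σ̂; sign = side of CL): 1:+C, 2:+C, 3:-A, 4:+C, 5:-A, 6:-B, 7:+C, 8:+C, 9:+B, 10:+C, 11:-C, 12:-C
Rule 2 (two of three consecutive points beyond the same 2σ limit) is satisfied at point 5.

rule 2 at point 5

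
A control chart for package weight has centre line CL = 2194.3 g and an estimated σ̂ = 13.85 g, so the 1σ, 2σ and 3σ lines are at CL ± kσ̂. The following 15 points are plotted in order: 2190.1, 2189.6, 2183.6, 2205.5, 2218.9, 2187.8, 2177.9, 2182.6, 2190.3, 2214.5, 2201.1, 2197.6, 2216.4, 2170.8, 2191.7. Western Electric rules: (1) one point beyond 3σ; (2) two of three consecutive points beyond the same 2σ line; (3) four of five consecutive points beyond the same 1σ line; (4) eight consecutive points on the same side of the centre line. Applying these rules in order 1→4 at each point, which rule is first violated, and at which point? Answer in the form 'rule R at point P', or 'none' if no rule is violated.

none

Zone of each point (C = within 1σ̂, B = 1σ̂–2σ̂, A = 2σ̂–3σ̂, * = beyond 3σ̂; sign = side of CL): 1:-C, 2:-C, 3:-C, 4:+C, 5:+B, 6:-C, 7:-B, 8:-C, 9:-C, 10:+B, 11:+C, 12:+C, 13:+B, 14:-B, 15:-C
No rule fires across all 15 points.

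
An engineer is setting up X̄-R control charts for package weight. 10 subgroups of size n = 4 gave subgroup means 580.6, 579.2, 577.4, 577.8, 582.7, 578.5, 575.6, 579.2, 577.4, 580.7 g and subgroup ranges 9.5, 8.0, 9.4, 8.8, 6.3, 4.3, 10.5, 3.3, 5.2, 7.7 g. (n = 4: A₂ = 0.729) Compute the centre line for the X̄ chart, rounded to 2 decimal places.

X̄̄ = (580.6 + 579.2 + 577.4 + 577.8 + 582.7 + 578.5 + 575.6 + 579.2 + 577.4 + 580.7) / 10 = 5789.1000 / 10 = 578.9100
CL = X̄̄ = 578.9100

578.91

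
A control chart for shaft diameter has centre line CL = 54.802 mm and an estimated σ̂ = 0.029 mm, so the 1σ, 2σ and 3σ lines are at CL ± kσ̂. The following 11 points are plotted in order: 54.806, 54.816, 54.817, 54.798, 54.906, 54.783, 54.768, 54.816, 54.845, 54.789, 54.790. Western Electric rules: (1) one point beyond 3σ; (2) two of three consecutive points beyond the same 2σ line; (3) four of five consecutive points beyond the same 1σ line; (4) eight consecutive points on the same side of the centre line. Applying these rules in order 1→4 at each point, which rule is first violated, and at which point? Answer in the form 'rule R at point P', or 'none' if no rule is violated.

rule 1 at point 5

Zone of each point (C = within 1σ̂, B = 1σ̂–2σ̂, A = 2σ̂–3σ̂, * = beyond 3σ̂; sign = side of CL): 1:+C, 2:+C, 3:+C, 4:-C, 5:+*, 6:-C, 7:-B, 8:+C, 9:+B, 10:-C, 11:-C
Rule 1 (one point beyond the 3σ limits) is satisfied at point 5.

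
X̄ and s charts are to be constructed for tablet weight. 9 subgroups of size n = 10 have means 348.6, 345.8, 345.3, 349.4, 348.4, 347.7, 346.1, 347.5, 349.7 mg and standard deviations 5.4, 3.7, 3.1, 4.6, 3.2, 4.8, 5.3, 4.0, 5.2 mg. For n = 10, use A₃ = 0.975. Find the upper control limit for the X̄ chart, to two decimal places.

351.87

X̄̄ = (348.6 + 345.8 + 345.3 + 349.4 + 348.4 + 347.7 + 346.1 + 347.5 + 349.7) / 9 = 347.6111
s̄ = (5.4 + 3.7 + 3.1 + 4.6 + 3.2 + 4.8 + 5.3 + 4.0 + 5.2) / 9 = 4.3667
UCL = X̄̄ + A₃·s̄ = 347.6111 + 0.975 × 4.3667 = 351.8686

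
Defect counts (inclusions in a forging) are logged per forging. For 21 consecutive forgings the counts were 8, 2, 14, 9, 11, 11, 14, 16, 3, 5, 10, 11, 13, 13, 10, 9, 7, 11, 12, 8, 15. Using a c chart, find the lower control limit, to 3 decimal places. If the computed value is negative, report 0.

0.563

c̄ = (8 + 2 + 14 + 9 + 11 + 11 + 14 + 16 + 3 + 5 + 10 + 11 + 13 + 13 + 10 + 9 + 7 + 11 + 12 + 8 + 15) / 21 = 212 / 21 = 10.0952
LCL = c̄ − 3√c̄ = 10.0952 − 3 × 3.1773 = 0.5633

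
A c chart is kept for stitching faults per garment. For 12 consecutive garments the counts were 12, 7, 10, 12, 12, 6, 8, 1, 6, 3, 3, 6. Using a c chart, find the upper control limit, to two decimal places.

15.20

c̄ = (12 + 7 + 10 + 12 + 12 + 6 + 8 + 1 + 6 + 3 + 3 + 6) / 12 = 86 / 12 = 7.1667
UCL = c̄ + 3√c̄ = 7.1667 + 3 × √7.1667 = 7.1667 + 3 × 2.6771 = 15.1979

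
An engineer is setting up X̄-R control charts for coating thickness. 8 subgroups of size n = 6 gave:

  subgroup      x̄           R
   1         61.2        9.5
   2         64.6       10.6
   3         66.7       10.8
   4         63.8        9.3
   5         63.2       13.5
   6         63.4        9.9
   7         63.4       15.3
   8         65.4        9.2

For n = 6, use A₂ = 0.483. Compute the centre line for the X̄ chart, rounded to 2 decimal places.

63.96

X̄̄ = (61.2 + 64.6 + 66.7 + 63.8 + 63.2 + 63.4 + 63.4 + 65.4) / 8 = 511.7000 / 8 = 63.9625
CL = X̄̄ = 63.9625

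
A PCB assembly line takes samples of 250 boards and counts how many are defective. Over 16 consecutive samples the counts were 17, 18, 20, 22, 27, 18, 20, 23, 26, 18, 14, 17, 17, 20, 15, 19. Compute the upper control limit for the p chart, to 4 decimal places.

p̄ = Σdᵢ / (k·n) = 311 / (16 × 250) = 0.07775
UCL = p̄ + 3·√(p̄(1−p̄)/n) = 0.07775 + 3 × √(0.07775×0.92225/250) = 0.07775 + 3 × 0.01694 = 0.12856

0.1286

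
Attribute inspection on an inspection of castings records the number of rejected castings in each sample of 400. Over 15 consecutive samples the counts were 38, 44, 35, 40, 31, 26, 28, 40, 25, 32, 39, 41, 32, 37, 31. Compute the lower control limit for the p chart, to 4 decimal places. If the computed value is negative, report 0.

p̄ = Σdᵢ / (k·n) = 519 / (15 × 400) = 0.08650
LCL = p̄ − 3·√(p̄(1−p̄)/n) = 0.08650 − 3 × 0.01406 = 0.04433

0.0443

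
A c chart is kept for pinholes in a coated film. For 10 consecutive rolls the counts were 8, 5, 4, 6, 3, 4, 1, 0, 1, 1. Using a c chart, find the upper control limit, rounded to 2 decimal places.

8.75

c̄ = (8 + 5 + 4 + 6 + 3 + 4 + 1 + 0 + 1 + 1) / 10 = 33 / 10 = 3.3000
UCL = c̄ + 3√c̄ = 3.3000 + 3 × √3.3000 = 3.3000 + 3 × 1.8166 = 8.7498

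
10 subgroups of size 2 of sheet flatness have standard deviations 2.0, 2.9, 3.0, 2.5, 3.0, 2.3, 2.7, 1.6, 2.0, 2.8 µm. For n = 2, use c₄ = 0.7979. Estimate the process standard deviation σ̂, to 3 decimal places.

3.108

s̄ = (2.0 + 2.9 + 3.0 + 2.5 + 3.0 + 2.3 + 2.7 + 1.6 + 2.0 + 2.8) / 10 = 2.4800
σ̂ = s̄ / c₄ = 2.4800 / 0.7979 = 3.1082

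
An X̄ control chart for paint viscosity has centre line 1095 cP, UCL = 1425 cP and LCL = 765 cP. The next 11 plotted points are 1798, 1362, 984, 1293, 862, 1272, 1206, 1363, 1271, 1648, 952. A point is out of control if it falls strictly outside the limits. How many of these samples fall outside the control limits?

Compare each point to [765, 1425]: sample 1 = 1798 > UCL; sample 10 = 1648 > UCL.

2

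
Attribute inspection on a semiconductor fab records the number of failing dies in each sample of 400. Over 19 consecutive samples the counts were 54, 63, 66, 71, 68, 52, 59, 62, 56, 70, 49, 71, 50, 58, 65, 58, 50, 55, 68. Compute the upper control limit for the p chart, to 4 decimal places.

p̄ = Σdᵢ / (k·n) = 1145 / (19 × 400) = 0.15066
UCL = p̄ + 3·√(p̄(1−p̄)/n) = 0.15066 + 3 × √(0.15066×0.84934/400) = 0.15066 + 3 × 0.01789 = 0.20432

0.2043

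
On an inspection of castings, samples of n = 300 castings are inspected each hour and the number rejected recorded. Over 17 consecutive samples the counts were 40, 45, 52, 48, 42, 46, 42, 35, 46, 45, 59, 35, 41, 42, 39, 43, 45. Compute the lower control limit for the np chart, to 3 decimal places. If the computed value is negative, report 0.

25.472

p̄ = Σdᵢ / (k·n) = 745 / (17 × 300) = 0.14608
LCL = np̄ − 3·√(np̄(1−p̄)) = 43.8235 − 3 × 6.1173 = 25.4715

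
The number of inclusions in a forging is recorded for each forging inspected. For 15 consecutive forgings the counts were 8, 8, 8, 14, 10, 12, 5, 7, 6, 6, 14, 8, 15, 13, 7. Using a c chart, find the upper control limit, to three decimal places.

18.598

c̄ = (8 + 8 + 8 + 14 + 10 + 12 + 5 + 7 + 6 + 6 + 14 + 8 + 15 + 13 + 7) / 15 = 141 / 15 = 9.4000
UCL = c̄ + 3√c̄ = 9.4000 + 3 × √9.4000 = 9.4000 + 3 × 3.0659 = 18.5978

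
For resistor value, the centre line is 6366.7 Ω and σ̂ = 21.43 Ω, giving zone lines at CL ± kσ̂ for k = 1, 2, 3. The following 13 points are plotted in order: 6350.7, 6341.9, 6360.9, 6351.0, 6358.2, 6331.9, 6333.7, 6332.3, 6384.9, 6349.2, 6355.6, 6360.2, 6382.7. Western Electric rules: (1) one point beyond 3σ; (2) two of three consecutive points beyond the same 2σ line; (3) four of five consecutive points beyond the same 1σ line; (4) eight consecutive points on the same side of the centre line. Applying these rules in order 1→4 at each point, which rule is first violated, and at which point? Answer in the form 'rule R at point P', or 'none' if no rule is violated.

Zone of each point (C = within 1σ̂, B = 1σ̂–2σ̂, A = 2σ̂–3σ̂, * = beyond 3σ̂; sign = side of CL): 1:-C, 2:-B, 3:-C, 4:-C, 5:-C, 6:-B, 7:-B, 8:-B, 9:+C, 10:-C, 11:-C, 12:-C, 13:+C
Rule 4 (eight consecutive points on the same side of the centre line) is satisfied at point 8.

rule 4 at point 8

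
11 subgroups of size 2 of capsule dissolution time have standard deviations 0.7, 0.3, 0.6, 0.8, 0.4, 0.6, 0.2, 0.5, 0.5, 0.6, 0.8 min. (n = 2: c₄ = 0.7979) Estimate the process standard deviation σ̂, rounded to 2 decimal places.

s̄ = (0.7 + 0.3 + 0.6 + 0.8 + 0.4 + 0.6 + 0.2 + 0.5 + 0.5 + 0.6 + 0.8) / 11 = 0.5455
σ̂ = s̄ / c₄ = 0.5455 / 0.7979 = 0.6836

0.68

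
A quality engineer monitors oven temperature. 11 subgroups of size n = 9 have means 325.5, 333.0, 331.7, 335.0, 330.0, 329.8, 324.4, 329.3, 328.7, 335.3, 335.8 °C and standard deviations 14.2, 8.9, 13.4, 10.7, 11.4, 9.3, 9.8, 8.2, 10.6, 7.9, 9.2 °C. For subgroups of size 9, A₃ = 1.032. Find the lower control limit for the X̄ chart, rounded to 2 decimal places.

320.11

X̄̄ = (325.5 + 333.0 + 331.7 + 335.0 + 330.0 + 329.8 + 324.4 + 329.3 + 328.7 + 335.3 + 335.8) / 11 = 330.7727
s̄ = (14.2 + 8.9 + 13.4 + 10.7 + 11.4 + 9.3 + 9.8 + 8.2 + 10.6 + 7.9 + 9.2) / 11 = 10.3273
LCL = X̄̄ − A₃·s̄ = 330.7727 − 1.032 × 10.3273 = 320.1150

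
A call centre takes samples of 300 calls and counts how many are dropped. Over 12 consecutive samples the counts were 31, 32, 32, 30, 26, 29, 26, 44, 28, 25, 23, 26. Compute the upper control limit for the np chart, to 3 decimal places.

p̄ = Σdᵢ / (k·n) = 352 / (12 × 300) = 0.09778
UCL = np̄ + 3·√(np̄(1−p̄)) = 29.3333 + 3 × √(29.3333×0.90222) = 29.3333 + 3 × 5.1444 = 44.7666

44.767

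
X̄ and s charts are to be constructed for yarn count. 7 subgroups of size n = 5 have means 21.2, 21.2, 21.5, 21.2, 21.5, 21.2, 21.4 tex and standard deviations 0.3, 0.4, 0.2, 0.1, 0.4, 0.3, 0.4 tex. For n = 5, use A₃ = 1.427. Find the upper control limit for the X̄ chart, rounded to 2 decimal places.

X̄̄ = (21.2 + 21.2 + 21.5 + 21.2 + 21.5 + 21.2 + 21.4) / 7 = 21.3143
s̄ = (0.3 + 0.4 + 0.2 + 0.1 + 0.4 + 0.3 + 0.4) / 7 = 0.3000
UCL = X̄̄ + A₃·s̄ = 21.3143 + 1.427 × 0.3000 = 21.7424

21.74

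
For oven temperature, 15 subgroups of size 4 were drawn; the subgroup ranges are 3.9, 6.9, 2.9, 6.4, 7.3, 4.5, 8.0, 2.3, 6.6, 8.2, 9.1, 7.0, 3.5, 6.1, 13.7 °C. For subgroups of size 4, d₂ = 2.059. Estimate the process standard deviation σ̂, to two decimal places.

3.12

R̄ = (3.9 + 6.9 + 2.9 + 6.4 + 7.3 + 4.5 + 8.0 + 2.3 + 6.6 + 8.2 + 9.1 + 7.0 + 3.5 + 6.1 + 13.7) / 15 = 6.4267
σ̂ = R̄ / d₂ = 6.4267 / 2.059 = 3.1213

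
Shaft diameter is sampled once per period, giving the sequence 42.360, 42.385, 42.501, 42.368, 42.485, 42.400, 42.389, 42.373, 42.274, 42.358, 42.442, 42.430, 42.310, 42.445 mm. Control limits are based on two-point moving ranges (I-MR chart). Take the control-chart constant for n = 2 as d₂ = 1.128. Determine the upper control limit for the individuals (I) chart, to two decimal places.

X̄ = (42.360 + 42.385 + 42.501 + 42.368 + 42.485 + 42.400 + 42.389 + 42.373 + 42.274 + 42.358 + 42.442 + 42.430 + 42.310 + 42.445) / 14 = 42.3943
Moving ranges: 0.025, 0.116, 0.133, 0.117, 0.085, 0.011, 0.016, 0.099, 0.084, 0.084, 0.012, 0.120, 0.135; M̄R̄ = 1.0370 / 13 = 0.0798
UCL = X̄ + 3·M̄R̄/d₂ = 42.3943 + 3 × 0.0798 / 1.128 = 42.6064

42.61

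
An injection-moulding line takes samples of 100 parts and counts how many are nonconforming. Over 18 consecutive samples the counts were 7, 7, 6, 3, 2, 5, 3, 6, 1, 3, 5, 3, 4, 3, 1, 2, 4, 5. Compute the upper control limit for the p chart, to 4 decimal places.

p̄ = Σdᵢ / (k·n) = 70 / (18 × 100) = 0.03889
UCL = p̄ + 3·√(p̄(1−p̄)/n) = 0.03889 + 3 × √(0.03889×0.96111/100) = 0.03889 + 3 × 0.01933 = 0.09689

0.0969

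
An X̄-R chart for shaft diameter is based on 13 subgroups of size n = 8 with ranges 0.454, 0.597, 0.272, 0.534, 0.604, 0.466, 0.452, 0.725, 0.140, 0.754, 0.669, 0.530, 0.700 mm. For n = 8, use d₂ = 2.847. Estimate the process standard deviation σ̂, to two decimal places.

R̄ = (0.454 + 0.597 + 0.272 + 0.534 + 0.604 + 0.466 + 0.452 + 0.725 + 0.140 + 0.754 + 0.669 + 0.530 + 0.700) / 13 = 0.5305
σ̂ = R̄ / d₂ = 0.5305 / 2.847 = 0.1864

0.19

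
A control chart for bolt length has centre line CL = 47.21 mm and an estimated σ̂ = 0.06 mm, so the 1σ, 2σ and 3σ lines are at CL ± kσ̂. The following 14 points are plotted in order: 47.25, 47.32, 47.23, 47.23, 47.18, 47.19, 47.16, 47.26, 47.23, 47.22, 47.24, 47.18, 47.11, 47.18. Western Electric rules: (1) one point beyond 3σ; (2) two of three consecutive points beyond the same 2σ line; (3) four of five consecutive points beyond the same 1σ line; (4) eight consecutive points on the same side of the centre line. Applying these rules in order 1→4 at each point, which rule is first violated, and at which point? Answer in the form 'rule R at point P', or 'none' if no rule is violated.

none

Zone of each point (C = within 1σ̂, B = 1σ̂–2σ̂, A = 2σ̂–3σ̂, * = beyond 3σ̂; sign = side of CL): 1:+C, 2:+B, 3:+C, 4:+C, 5:-C, 6:-C, 7:-C, 8:+C, 9:+C, 10:+C, 11:+C, 12:-C, 13:-B, 14:-C
No rule fires across all 14 points.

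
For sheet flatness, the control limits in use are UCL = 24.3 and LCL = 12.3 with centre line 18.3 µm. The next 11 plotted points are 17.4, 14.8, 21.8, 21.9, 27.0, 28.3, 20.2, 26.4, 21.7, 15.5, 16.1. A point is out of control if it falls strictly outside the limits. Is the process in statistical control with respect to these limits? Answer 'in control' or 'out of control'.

Compare each point to [12.3, 24.3]: sample 5 = 27.0 > UCL; sample 6 = 28.3 > UCL; sample 8 = 26.4 > UCL.

out of control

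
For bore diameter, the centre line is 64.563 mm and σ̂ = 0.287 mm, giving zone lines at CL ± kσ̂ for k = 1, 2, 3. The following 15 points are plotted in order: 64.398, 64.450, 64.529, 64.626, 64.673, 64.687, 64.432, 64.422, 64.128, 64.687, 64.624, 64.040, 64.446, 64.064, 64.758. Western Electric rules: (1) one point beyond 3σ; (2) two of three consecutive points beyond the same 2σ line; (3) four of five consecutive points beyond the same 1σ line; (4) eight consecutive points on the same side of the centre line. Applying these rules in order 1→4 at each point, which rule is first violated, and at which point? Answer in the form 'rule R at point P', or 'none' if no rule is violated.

none

Zone of each point (C = within 1σ̂, B = 1σ̂–2σ̂, A = 2σ̂–3σ̂, * = beyond 3σ̂; sign = side of CL): 1:-C, 2:-C, 3:-C, 4:+C, 5:+C, 6:+C, 7:-C, 8:-C, 9:-B, 10:+C, 11:+C, 12:-B, 13:-C, 14:-B, 15:+C
No rule fires across all 15 points.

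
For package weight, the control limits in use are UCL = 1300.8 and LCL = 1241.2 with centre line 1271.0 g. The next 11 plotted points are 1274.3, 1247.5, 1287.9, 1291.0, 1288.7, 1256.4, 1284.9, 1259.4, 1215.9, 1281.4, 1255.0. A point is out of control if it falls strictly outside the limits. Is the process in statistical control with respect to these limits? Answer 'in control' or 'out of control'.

out of control

Compare each point to [1241.2, 1300.8]: sample 9 = 1215.9 < LCL.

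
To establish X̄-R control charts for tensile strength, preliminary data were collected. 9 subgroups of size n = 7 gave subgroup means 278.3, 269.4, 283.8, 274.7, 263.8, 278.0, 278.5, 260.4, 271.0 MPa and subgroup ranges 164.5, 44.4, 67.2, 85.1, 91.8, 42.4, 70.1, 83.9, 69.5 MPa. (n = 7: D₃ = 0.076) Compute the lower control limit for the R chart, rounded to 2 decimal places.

6.07

R̄ = (164.5 + 44.4 + 67.2 + 85.1 + 91.8 + 42.4 + 70.1 + 83.9 + 69.5) / 9 = 718.9000 / 9 = 79.8778
LCL_R = D₃·R̄ = 0.076 × 79.8778 = 6.0707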